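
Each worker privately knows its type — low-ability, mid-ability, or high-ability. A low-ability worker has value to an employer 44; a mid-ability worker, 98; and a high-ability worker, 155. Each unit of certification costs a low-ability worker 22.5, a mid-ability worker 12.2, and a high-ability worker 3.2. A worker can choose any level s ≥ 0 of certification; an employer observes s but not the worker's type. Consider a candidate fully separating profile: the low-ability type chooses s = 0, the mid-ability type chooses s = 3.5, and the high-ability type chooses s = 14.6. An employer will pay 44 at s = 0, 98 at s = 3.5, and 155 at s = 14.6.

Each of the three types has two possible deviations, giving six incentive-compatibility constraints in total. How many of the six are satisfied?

High-ability (own payoff 155 − 3.2×14.6 = 108.28): to s=0 gives 44 → no gain ✓; to s=3.5 gives 98 − 3.2×3.5 = 86.8 → no gain ✓.
Low-ability (own payoff 44): to s=3.5 gives 98 − 22.5×3.5 = 19.25 → no gain ✓; to s=14.6 gives 155 − 22.5×14.6 = -173.5 → no gain ✓.
Mid-ability (own payoff 98 − 12.2×3.5 = 55.3): to s=0 gives 44 → no gain ✓; to s=14.6 gives 155 − 12.2×14.6 = -23.12 → no gain ✓.
6 of the 6 constraints hold; this profile is a separating equilibrium.

6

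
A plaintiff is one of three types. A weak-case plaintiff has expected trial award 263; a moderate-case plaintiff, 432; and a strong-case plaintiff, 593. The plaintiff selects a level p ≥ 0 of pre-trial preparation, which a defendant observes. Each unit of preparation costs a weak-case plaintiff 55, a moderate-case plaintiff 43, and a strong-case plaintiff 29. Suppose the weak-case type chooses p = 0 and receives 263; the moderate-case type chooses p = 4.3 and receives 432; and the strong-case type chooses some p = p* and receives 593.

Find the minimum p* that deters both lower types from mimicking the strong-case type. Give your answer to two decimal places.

8.04

Moderate-case type (on-path payoff 432 − 43×4.3 = 247.1) won't mimic when 247.1 ≥ 593 − 43·p*, i.e. p* ≥ 8.04.
Weak-case type (on-path payoff 263) won't mimic when 263 ≥ 593 − 55·p*, i.e. p* ≥ 6.00.
Both must hold, so p* = max(6.00, 8.04) = 8.04. The moderate-case type's constraint binds.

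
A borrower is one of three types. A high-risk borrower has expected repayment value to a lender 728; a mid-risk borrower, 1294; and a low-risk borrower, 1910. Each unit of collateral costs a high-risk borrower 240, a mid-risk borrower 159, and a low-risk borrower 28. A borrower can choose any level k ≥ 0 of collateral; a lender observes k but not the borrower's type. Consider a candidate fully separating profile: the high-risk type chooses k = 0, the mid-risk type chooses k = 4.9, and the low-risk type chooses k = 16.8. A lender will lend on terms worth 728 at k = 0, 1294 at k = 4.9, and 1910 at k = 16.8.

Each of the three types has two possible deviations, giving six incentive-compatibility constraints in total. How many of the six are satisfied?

5

Mid-risk (own payoff 1294 − 159×4.9 = 514.9): to k=0 gives 728 → profitable ✗; to k=16.8 gives 1910 − 159×16.8 = -761.2 → no gain ✓.
High-risk (own payoff 728): to k=4.9 gives 1294 − 240×4.9 = 118 → no gain ✓; to k=16.8 gives 1910 − 240×16.8 = -2122 → no gain ✓.
Low-risk (own payoff 1910 − 28×16.8 = 1439.6): to k=0 gives 728 → no gain ✓; to k=4.9 gives 1294 − 28×4.9 = 1156.8 → no gain ✓.
5 of the 6 constraints hold; not an equilibrium.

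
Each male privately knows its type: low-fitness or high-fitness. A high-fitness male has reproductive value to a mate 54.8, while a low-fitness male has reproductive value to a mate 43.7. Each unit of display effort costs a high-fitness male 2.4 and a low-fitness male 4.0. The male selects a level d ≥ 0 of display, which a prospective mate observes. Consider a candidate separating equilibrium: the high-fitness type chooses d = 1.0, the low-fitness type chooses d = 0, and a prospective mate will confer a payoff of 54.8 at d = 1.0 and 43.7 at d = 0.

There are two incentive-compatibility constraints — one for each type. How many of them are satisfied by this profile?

1

High-fitness type: signal → 54.8 − 2.4 × 1.0 = 52.4; deviate to 0 → 43.7. IC holds (52.4 ≥ 43.7).
Low-fitness type: stay at 0 → 43.7; mimic → 54.8 − 4.0 × 1.0 = 50.8. IC fails (43.7 < 50.8).
1 of 2 constraints hold, so this profile is not an equilibrium.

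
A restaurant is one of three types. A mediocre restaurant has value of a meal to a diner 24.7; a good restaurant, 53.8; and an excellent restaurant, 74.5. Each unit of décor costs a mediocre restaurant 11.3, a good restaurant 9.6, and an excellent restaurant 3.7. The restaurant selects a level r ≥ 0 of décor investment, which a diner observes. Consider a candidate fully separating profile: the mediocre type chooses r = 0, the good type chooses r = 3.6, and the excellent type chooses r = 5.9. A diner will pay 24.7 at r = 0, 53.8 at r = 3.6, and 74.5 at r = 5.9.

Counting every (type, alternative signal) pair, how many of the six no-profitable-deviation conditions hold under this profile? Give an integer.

Good (own payoff 53.8 − 9.6×3.6 = 19.24): to r=0 gives 24.7 → profitable ✗; to r=5.9 gives 74.5 − 9.6×5.9 = 17.86 → no gain ✓.
Mediocre (own payoff 24.7): to r=3.6 gives 53.8 − 11.3×3.6 = 13.12 → no gain ✓; to r=5.9 gives 74.5 − 11.3×5.9 = 7.83 → no gain ✓.
Excellent (own payoff 74.5 − 3.7×5.9 = 52.67): to r=0 gives 24.7 → no gain ✓; to r=3.6 gives 53.8 − 3.7×3.6 = 40.48 → no gain ✓.
5 of the 6 constraints hold; not an equilibrium.

5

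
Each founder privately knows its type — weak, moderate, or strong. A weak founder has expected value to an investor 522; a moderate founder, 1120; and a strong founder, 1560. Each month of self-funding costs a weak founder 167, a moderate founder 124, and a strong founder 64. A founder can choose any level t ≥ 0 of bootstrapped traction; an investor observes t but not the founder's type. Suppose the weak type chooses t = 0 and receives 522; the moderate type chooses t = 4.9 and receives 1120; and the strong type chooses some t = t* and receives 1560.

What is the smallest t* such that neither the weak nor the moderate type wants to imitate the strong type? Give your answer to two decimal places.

8.45

Weak type (on-path payoff 522) won't mimic when 522 ≥ 1560 − 167·t*, i.e. t* ≥ 6.22.
Moderate type (on-path payoff 1120 − 124×4.9 = 512.4) won't mimic when 512.4 ≥ 1560 − 124·t*, i.e. t* ≥ 8.45.
Both must hold, so t* = max(6.22, 8.45) = 8.45. The moderate type's constraint binds.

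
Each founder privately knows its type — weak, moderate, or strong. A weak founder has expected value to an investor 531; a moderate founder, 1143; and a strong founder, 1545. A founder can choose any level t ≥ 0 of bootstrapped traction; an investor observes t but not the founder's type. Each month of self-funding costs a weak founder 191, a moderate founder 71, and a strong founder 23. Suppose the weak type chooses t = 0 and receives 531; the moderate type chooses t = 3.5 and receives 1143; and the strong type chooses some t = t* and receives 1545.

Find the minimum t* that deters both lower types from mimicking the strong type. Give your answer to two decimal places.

9.16

Weak type (on-path payoff 531) won't mimic when 531 ≥ 1545 − 191·t*, i.e. t* ≥ 5.31.
Moderate type (on-path payoff 1143 − 71×3.5 = 894.5) won't mimic when 894.5 ≥ 1545 − 71·t*, i.e. t* ≥ 9.16.
Both must hold, so t* = max(5.31, 9.16) = 9.16. The moderate type's constraint binds.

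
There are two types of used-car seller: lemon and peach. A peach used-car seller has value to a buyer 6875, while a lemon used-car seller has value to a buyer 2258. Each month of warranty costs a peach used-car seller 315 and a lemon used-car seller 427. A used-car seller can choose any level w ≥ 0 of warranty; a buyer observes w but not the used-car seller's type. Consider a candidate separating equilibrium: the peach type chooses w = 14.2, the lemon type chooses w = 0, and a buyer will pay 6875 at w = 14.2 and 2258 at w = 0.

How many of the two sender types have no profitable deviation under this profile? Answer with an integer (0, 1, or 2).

2

Peach type: signal → 6875 − 315 × 14.2 = 2402; deviate to 0 → 2258. IC holds (2402 ≥ 2258).
Lemon type: stay at 0 → 2258; mimic → 6875 − 427 × 14.2 = 811.6. IC holds (2258 ≥ 811.6).
2 of 2 constraints hold, so this is a separating equilibrium.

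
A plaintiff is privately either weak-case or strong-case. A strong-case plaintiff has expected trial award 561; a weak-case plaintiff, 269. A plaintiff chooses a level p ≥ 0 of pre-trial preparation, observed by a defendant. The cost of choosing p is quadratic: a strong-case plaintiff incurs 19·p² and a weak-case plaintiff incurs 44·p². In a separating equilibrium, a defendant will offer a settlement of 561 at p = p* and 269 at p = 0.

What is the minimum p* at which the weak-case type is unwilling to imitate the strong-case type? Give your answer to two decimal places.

The weak-case type at p = 0 receives 269; imitating at p* yields 561 − 44·p*².
Indifference: 269 = 561 − 44·p*², so p*² = (561 − 269) / 44 ≈ 6.6364.
p* = √6.6364 ≈ 2.58.

2.58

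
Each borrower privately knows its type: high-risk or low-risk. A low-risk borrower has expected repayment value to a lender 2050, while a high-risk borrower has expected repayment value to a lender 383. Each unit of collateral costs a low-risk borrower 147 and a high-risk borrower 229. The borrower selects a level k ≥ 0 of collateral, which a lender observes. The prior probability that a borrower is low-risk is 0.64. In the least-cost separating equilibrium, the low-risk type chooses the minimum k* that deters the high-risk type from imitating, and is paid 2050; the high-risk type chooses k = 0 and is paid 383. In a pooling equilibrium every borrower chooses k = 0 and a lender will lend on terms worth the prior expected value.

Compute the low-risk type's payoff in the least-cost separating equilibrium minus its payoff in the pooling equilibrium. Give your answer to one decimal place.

-470.0

Least-cost separating signal: k* solves 383 = 2050 − 229·k*, so k* = (2050 − 383)/229 ≈ 7.2795.
Low-risk type's separating payoff: 2050 − 147 × k* = 2050 − 147 × (2050 − 383)/229 = 2050 − 245049/229 ≈ 979.917.
Pooling payoff: 0.64 × 2050 + 0.36 × 383 = 1449.88.
Difference: 979.917 − 1449.88 = -469.963, i.e. -470.0 to one decimal place.
The low-risk type would prefer the pooling outcome.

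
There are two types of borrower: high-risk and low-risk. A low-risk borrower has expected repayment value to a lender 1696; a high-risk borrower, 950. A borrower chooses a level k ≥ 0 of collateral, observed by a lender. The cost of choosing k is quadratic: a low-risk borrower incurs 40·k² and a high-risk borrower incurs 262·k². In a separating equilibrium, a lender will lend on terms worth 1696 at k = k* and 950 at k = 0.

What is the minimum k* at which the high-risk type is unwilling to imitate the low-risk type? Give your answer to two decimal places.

1.69

The high-risk type at k = 0 receives 950; imitating at k* yields 1696 − 262·k*².
Indifference: 950 = 1696 − 262·k*², so k*² = (1696 − 950) / 262 ≈ 2.8473.
k* = √2.8473 ≈ 1.69.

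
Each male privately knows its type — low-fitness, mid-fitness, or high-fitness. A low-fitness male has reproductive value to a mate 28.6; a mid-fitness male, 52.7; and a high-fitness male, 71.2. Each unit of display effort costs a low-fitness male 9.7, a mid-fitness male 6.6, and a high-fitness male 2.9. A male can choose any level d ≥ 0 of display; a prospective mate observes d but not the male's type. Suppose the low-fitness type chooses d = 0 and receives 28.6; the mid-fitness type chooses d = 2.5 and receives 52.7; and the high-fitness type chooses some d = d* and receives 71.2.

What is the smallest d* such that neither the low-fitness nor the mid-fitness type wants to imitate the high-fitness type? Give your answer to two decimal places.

5.30

Low-fitness type (on-path payoff 28.6) won't mimic when 28.6 ≥ 71.2 − 9.7·d*, i.e. d* ≥ 4.39.
Mid-fitness type (on-path payoff 52.7 − 6.6×2.5 = 36.2) won't mimic when 36.2 ≥ 71.2 − 6.6·d*, i.e. d* ≥ 5.30.
Both must hold, so d* = max(4.39, 5.30) = 5.30. The mid-fitness type's constraint binds.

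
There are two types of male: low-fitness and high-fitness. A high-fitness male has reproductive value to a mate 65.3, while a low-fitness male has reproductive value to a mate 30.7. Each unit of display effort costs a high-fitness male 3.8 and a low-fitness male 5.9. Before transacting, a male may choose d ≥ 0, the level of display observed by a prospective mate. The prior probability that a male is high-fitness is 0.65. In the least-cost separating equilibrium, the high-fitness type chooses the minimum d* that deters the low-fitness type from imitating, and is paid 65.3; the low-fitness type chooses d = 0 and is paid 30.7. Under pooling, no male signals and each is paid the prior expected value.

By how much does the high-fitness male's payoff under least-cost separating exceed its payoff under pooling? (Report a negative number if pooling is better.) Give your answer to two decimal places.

-10.17

Least-cost separating signal: d* solves 30.7 = 65.3 − 5.9·d*, so d* = (65.3 − 30.7)/5.9 ≈ 5.8644.
High-fitness type's separating payoff: 65.3 − 3.8 × d* = 65.3 − 3.8 × (65.3 − 30.7)/5.9 = 65.3 − 131.48/5.9 ≈ 43.0153.
Pooling payoff: 0.65 × 65.3 + 0.35 × 30.7 = 53.19.
Difference: 43.0153 − 53.19 = -10.1747, i.e. -10.17 to two decimal places.
The high-fitness type would prefer the pooling outcome.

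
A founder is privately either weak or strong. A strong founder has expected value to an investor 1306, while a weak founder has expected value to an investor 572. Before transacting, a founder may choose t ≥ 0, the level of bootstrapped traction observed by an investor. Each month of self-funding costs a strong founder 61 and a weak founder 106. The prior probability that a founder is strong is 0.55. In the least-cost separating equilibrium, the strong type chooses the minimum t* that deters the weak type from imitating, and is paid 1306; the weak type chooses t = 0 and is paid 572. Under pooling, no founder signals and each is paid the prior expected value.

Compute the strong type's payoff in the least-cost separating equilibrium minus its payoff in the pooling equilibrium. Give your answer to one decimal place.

-92.1

Least-cost separating signal: t* solves 572 = 1306 − 106·t*, so t* = (1306 − 572)/106 ≈ 6.9245.
Strong type's separating payoff: 1306 − 61 × t* = 1306 − 61 × (1306 − 572)/106 = 1306 − 44774/106 ≈ 883.604.
Pooling payoff: 0.55 × 1306 + 0.45 × 572 = 975.7.
Difference: 883.604 − 975.7 = -92.096, i.e. -92.1 to one decimal place.
The strong type would prefer the pooling outcome.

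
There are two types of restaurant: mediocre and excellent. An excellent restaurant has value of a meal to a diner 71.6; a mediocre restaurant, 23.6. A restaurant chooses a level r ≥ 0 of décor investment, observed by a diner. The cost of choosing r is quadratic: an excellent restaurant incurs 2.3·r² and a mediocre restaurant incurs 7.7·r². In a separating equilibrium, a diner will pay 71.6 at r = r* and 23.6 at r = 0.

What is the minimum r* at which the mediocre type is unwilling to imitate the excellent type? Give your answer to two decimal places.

2.50

The mediocre type at r = 0 receives 23.6; imitating at r* yields 71.6 − 7.7·r*².
Indifference: 23.6 = 71.6 − 7.7·r*², so r*² = (71.6 − 23.6) / 7.7 ≈ 6.2338.
r* = √6.2338 ≈ 2.50.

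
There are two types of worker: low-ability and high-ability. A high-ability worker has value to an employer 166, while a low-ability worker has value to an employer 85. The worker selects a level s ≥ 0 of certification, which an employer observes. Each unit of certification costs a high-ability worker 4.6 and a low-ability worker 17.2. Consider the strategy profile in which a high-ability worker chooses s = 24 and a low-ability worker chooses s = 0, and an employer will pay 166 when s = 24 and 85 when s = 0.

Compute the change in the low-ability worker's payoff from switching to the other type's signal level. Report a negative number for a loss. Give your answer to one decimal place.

-331.8

Playing s = 0 the low-ability worker receives 85.
Deviating to s = 24 brings payment 166 at cost 17.2 × 24 = 412.8, netting -246.8.
Gain from deviating: -246.8 − 85 = -331.8.
The gain is negative, so the low-ability type's incentive-compatibility constraint is satisfied.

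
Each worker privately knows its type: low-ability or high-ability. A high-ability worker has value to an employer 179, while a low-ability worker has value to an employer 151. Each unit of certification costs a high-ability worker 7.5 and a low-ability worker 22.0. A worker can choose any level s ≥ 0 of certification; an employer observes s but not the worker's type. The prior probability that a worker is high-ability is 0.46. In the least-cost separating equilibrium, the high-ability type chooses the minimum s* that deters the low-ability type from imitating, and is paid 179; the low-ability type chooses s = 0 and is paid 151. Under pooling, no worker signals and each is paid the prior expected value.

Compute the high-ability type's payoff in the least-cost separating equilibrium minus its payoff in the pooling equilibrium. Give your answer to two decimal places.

5.57

Least-cost separating signal: s* solves 151 = 179 − 22.0·s*, so s* = (179 − 151)/22.0 ≈ 1.2727.
High-ability type's separating payoff: 179 − 7.5 × s* = 179 − 7.5 × (179 − 151)/22.0 = 179 − 210/22.0 ≈ 169.4545.
Pooling payoff: 0.46 × 179 + 0.54 × 151 = 163.88.
Difference: 169.4545 − 163.88 = 5.5745, i.e. 5.57 to two decimal places.
The high-ability type prefers to separate.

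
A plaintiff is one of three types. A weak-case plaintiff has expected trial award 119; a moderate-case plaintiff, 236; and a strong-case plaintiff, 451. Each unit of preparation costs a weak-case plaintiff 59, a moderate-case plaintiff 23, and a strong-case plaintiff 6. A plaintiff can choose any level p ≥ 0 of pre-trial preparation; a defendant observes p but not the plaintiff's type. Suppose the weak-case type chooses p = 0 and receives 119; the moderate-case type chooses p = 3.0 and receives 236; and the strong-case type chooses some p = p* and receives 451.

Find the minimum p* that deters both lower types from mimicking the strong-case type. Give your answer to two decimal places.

12.35

Weak-case type (on-path payoff 119) won't mimic when 119 ≥ 451 − 59·p*, i.e. p* ≥ 5.63.
Moderate-case type (on-path payoff 236 − 23×3.0 = 167) won't mimic when 167 ≥ 451 − 23·p*, i.e. p* ≥ 12.35.
Both must hold, so p* = max(5.63, 12.35) = 12.35. The moderate-case type's constraint binds.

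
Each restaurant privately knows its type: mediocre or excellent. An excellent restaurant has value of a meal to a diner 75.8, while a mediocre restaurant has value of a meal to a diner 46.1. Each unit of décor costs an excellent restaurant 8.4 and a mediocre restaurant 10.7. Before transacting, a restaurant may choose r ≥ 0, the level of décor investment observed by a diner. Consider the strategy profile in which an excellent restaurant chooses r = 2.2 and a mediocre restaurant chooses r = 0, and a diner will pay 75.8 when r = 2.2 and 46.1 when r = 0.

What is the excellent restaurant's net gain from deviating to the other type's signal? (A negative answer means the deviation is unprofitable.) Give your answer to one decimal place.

-11.2

Playing r = 2.2 the excellent restaurant receives 75.8 − 8.4 × 2.2 = 57.32.
Deviating to r = 0 yields 46.1 instead.
Gain from deviating: 46.1 − 57.32 = -11.22, i.e. -11.2 to one decimal place.
The gain is negative, so the excellent type's incentive-compatibility constraint is satisfied.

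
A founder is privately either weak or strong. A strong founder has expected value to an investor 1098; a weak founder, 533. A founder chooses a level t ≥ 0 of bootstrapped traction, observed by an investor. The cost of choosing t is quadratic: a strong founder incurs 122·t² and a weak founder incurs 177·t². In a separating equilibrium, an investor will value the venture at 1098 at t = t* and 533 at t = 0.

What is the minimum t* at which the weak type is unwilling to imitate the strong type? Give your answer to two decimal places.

The weak type at t = 0 receives 533; imitating at t* yields 1098 − 177·t*².
Indifference: 533 = 1098 − 177·t*², so t*² = (1098 − 533) / 177 ≈ 3.1921.
t* = √3.1921 ≈ 1.79.

1.79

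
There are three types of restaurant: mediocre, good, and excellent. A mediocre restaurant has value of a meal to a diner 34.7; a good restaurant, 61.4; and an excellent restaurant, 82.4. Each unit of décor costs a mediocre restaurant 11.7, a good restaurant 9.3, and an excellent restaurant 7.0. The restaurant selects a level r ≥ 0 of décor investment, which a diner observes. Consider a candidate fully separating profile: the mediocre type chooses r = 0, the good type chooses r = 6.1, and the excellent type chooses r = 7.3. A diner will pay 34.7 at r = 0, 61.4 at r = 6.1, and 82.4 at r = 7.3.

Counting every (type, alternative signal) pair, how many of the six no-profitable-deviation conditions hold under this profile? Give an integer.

3

Excellent (own payoff 82.4 − 7.0×7.3 = 31.3): to r=0 gives 34.7 → profitable ✗; to r=6.1 gives 61.4 − 7.0×6.1 = 18.7 → no gain ✓.
Mediocre (own payoff 34.7): to r=6.1 gives 61.4 − 11.7×6.1 = -9.97 → no gain ✓; to r=7.3 gives 82.4 − 11.7×7.3 = -3.01 → no gain ✓.
Good (own payoff 61.4 − 9.3×6.1 = 4.67): to r=0 gives 34.7 → profitable ✗; to r=7.3 gives 82.4 − 9.3×7.3 = 14.51 → profitable ✗.
3 of the 6 constraints hold; not an equilibrium.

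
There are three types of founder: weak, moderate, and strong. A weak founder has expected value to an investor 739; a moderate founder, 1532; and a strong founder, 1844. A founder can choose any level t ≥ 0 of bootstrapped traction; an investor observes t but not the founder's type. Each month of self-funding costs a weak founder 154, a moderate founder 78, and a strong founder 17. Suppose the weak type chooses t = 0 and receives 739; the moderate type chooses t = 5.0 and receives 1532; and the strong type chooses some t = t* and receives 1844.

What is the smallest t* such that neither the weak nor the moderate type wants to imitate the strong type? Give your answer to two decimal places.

9.00

Moderate type (on-path payoff 1532 − 78×5.0 = 1142) won't mimic when 1142 ≥ 1844 − 78·t*, i.e. t* ≥ 9.00.
Weak type (on-path payoff 739) won't mimic when 739 ≥ 1844 − 154·t*, i.e. t* ≥ 7.18.
Both must hold, so t* = max(7.18, 9.00) = 9.00. The moderate type's constraint binds.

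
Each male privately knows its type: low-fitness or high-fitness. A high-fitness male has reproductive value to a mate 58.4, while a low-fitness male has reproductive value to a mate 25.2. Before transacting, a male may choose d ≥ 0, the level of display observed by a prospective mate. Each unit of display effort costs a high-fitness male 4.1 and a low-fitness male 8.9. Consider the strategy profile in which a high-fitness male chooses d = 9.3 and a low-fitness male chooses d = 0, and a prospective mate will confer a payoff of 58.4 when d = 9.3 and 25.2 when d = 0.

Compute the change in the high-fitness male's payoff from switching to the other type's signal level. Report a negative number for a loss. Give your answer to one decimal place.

Playing d = 9.3 the high-fitness male receives 58.4 − 4.1 × 9.3 = 20.27.
Deviating to d = 0 yields 25.2 instead.
Gain from deviating: 25.2 − 20.27 = 4.93, i.e. 4.9 to one decimal place.
The gain is positive, so the high-fitness type's incentive-compatibility constraint is violated — this profile is not a separating equilibrium.

4.9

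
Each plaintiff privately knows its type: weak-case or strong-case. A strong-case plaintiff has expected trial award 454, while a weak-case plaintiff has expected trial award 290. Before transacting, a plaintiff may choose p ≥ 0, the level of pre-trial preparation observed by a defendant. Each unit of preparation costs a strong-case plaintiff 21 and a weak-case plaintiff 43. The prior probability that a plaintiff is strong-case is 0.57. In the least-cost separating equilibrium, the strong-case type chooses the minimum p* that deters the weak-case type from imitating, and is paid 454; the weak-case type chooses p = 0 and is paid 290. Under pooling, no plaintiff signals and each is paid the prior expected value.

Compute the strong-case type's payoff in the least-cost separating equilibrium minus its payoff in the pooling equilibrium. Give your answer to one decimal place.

Least-cost separating signal: p* solves 290 = 454 − 43·p*, so p* = (454 − 290)/43 ≈ 3.8140.
Strong-case type's separating payoff: 454 − 21 × p* = 454 − 21 × (454 − 290)/43 = 454 − 3444/43 ≈ 373.907.
Pooling payoff: 0.57 × 454 + 0.43 × 290 = 383.48.
Difference: 373.907 − 383.48 = -9.573, i.e. -9.6 to one decimal place.
The strong-case type would prefer the pooling outcome.

-9.6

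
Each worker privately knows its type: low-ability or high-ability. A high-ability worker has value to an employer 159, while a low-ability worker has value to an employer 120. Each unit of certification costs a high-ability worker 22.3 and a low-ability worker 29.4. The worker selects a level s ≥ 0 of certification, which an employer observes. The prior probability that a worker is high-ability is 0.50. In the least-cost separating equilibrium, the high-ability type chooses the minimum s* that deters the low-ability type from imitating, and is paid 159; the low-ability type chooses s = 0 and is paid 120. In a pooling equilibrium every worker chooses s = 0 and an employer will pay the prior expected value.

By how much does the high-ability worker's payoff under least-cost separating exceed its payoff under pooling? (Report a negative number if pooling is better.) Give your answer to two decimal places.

-10.08

Least-cost separating signal: s* solves 120 = 159 − 29.4·s*, so s* = (159 − 120)/29.4 ≈ 1.3265.
High-ability type's separating payoff: 159 − 22.3 × s* = 159 − 22.3 × (159 − 120)/29.4 = 159 − 869.7/29.4 ≈ 129.4184.
Pooling payoff: 0.50 × 159 + 0.50 × 120 = 139.5.
Difference: 129.4184 − 139.5 = -10.0816, i.e. -10.08 to two decimal places.
The high-ability type would prefer the pooling outcome.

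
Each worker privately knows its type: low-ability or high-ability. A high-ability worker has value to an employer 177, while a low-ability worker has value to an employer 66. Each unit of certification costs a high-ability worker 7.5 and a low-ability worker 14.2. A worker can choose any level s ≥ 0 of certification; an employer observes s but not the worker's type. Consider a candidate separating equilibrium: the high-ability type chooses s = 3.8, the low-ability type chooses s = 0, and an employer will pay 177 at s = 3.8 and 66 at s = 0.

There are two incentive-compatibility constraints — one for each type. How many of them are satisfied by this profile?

1

High-ability type: signal → 177 − 7.5 × 3.8 = 148.5; deviate to 0 → 66. IC holds (148.5 ≥ 66).
Low-ability type: stay at 0 → 66; mimic → 177 − 14.2 × 3.8 = 123.04. IC fails (66 < 123.04).
1 of 2 constraints hold, so this profile is not an equilibrium.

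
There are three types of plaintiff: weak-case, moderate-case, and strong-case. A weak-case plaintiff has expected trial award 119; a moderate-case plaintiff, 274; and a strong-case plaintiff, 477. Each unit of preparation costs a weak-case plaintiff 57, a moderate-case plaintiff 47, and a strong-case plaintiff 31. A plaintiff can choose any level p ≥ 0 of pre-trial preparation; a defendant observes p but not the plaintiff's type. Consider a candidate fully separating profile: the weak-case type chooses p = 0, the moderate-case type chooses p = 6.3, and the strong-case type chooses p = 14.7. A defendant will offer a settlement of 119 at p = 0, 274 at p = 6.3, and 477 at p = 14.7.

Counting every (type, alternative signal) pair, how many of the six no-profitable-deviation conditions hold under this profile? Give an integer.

3

Moderate-case (own payoff 274 − 47×6.3 = -22.1): to p=0 gives 119 → profitable ✗; to p=14.7 gives 477 − 47×14.7 = -213.9 → no gain ✓.
Strong-case (own payoff 477 − 31×14.7 = 21.3): to p=0 gives 119 → profitable ✗; to p=6.3 gives 274 − 31×6.3 = 78.7 → profitable ✗.
Weak-case (own payoff 119): to p=6.3 gives 274 − 57×6.3 = -85.1 → no gain ✓; to p=14.7 gives 477 − 57×14.7 = -360.9 → no gain ✓.
3 of the 6 constraints hold; not an equilibrium.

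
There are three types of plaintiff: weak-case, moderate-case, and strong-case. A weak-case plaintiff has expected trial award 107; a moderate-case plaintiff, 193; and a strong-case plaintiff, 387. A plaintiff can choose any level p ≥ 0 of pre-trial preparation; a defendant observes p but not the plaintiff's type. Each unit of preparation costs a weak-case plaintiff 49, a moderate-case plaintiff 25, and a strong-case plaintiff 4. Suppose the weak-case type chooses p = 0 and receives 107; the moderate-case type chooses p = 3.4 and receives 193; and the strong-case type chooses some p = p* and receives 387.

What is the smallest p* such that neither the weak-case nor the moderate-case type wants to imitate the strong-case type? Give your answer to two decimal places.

11.16

Weak-case type (on-path payoff 107) won't mimic when 107 ≥ 387 − 49·p*, i.e. p* ≥ 5.71.
Moderate-case type (on-path payoff 193 − 25×3.4 = 108) won't mimic when 108 ≥ 387 − 25·p*, i.e. p* ≥ 11.16.
Both must hold, so p* = max(5.71, 11.16) = 11.16. The moderate-case type's constraint binds.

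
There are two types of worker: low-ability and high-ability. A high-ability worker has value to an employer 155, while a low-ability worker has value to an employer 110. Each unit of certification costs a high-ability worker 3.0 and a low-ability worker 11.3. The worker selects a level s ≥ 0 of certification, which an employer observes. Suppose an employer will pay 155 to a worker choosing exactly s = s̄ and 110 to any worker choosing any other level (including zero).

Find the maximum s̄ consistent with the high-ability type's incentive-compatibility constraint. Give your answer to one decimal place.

Choosing s̄ yields the high-ability type 155 − 3.0·s̄; choosing zero yields 110.
The high-ability type is indifferent at 155 − 3.0·s̄ = 110, i.e. s̄ = (155 − 110) / 3.0 = 15.0.
For any s̄ above 15.0 the high-ability type would rather pool at zero, so separation collapses.

15.0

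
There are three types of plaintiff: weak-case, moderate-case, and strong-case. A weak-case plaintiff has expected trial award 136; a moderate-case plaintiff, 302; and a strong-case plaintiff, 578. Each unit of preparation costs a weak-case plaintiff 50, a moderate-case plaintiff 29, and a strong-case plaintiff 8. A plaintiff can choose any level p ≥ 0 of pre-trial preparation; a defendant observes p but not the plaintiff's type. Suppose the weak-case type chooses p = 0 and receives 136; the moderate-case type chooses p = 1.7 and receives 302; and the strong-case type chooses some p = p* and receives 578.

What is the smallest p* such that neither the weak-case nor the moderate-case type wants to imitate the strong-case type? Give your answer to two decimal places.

Moderate-case type (on-path payoff 302 − 29×1.7 = 252.7) won't mimic when 252.7 ≥ 578 − 29·p*, i.e. p* ≥ 11.22.
Weak-case type (on-path payoff 136) won't mimic when 136 ≥ 578 − 50·p*, i.e. p* ≥ 8.84.
Both must hold, so p* = max(8.84, 11.22) = 11.22. The moderate-case type's constraint binds.

11.22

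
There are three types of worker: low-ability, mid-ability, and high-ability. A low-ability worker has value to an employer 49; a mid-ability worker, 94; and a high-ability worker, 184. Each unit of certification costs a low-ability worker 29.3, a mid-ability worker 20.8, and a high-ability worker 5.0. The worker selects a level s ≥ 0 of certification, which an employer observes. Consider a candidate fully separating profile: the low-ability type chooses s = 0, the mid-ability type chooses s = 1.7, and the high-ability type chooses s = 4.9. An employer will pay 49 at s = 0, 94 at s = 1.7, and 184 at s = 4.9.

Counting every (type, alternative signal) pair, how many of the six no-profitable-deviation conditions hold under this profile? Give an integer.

5

Mid-ability (own payoff 94 − 20.8×1.7 = 58.64): to s=0 gives 49 → no gain ✓; to s=4.9 gives 184 − 20.8×4.9 = 82.08 → profitable ✗.
High-ability (own payoff 184 − 5.0×4.9 = 159.5): to s=0 gives 49 → no gain ✓; to s=1.7 gives 94 − 5.0×1.7 = 85.5 → no gain ✓.
Low-ability (own payoff 49): to s=1.7 gives 94 − 29.3×1.7 = 44.19 → no gain ✓; to s=4.9 gives 184 − 29.3×4.9 = 40.43 → no gain ✓.
5 of the 6 constraints hold; not an equilibrium.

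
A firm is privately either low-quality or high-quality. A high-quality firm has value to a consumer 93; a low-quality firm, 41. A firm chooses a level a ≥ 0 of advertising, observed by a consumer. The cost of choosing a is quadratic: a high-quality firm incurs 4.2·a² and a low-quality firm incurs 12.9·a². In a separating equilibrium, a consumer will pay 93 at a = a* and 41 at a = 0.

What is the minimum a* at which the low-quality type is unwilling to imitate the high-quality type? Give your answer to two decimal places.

The low-quality type at a = 0 receives 41; imitating at a* yields 93 − 12.9·a*².
Indifference: 41 = 93 − 12.9·a*², so a*² = (93 − 41) / 12.9 ≈ 4.0310.
a* = √4.0310 ≈ 2.01.

2.01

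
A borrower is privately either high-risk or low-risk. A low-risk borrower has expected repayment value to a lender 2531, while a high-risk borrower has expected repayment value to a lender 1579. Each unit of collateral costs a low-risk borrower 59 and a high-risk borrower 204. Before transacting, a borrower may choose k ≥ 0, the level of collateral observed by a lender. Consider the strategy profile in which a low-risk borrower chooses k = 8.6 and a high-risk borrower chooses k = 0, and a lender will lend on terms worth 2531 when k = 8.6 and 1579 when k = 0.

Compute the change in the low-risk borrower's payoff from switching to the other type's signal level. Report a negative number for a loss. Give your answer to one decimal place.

-444.6

Playing k = 8.6 the low-risk borrower receives 2531 − 59 × 8.6 = 2023.6.
Deviating to k = 0 yields 1579 instead.
Gain from deviating: 1579 − 2023.6 = -444.6.
The gain is negative, so the low-risk type's incentive-compatibility constraint is satisfied.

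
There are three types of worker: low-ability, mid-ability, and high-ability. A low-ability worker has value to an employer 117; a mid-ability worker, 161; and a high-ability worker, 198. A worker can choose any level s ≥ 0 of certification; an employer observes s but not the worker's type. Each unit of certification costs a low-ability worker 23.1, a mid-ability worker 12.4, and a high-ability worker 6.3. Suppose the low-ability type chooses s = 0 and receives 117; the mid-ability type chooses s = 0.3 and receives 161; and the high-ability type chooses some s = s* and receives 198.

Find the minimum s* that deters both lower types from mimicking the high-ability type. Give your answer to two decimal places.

Mid-ability type (on-path payoff 161 − 12.4×0.3 = 157.28) won't mimic when 157.28 ≥ 198 − 12.4·s*, i.e. s* ≥ 3.28.
Low-ability type (on-path payoff 117) won't mimic when 117 ≥ 198 − 23.1·s*, i.e. s* ≥ 3.51.
Both must hold, so s* = max(3.51, 3.28) = 3.51. The low-ability type's constraint binds.

3.51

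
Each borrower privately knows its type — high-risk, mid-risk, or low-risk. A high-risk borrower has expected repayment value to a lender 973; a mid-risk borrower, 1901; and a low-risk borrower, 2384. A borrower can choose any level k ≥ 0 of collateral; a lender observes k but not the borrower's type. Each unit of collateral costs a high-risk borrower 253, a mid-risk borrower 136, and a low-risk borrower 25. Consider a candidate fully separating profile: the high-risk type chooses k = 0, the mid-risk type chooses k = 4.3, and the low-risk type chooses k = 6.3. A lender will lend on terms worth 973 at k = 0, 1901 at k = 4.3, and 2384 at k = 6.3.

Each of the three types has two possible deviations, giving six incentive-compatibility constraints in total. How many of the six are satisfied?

5

Low-risk (own payoff 2384 − 25×6.3 = 2226.5): to k=0 gives 973 → no gain ✓; to k=4.3 gives 1901 − 25×4.3 = 1793.5 → no gain ✓.
High-risk (own payoff 973): to k=4.3 gives 1901 − 253×4.3 = 813.1 → no gain ✓; to k=6.3 gives 2384 − 253×6.3 = 790.1 → no gain ✓.
Mid-risk (own payoff 1901 − 136×4.3 = 1316.2): to k=0 gives 973 → no gain ✓; to k=6.3 gives 2384 − 136×6.3 = 1527.2 → profitable ✗.
5 of the 6 constraints hold; not an equilibrium.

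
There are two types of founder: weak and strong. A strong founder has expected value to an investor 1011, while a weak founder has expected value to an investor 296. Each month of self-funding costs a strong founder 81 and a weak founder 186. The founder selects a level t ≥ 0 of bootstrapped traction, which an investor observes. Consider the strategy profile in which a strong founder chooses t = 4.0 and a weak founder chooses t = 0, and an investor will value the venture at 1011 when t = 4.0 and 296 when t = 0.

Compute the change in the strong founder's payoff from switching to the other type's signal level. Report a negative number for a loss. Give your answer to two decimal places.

Playing t = 4.0 the strong founder receives 1011 − 81 × 4.0 = 687.
Deviating to t = 0 yields 296 instead.
Gain from deviating: 296 − 687 = -391.00.
The gain is negative, so the strong type's incentive-compatibility constraint is satisfied.

-391.00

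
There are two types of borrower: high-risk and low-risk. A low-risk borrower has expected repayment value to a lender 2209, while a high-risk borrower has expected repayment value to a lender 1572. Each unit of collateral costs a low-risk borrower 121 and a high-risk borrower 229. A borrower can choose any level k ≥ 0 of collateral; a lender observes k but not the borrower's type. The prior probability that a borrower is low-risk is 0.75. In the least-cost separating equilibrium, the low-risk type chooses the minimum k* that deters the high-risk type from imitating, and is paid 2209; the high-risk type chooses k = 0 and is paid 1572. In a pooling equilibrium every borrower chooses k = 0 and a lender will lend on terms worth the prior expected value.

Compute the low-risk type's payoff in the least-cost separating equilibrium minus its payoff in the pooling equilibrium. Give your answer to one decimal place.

-177.3

Least-cost separating signal: k* solves 1572 = 2209 − 229·k*, so k* = (2209 − 1572)/229 ≈ 2.7817.
Low-risk type's separating payoff: 2209 − 121 × k* = 2209 − 121 × (2209 − 1572)/229 = 2209 − 77077/229 ≈ 1872.419.
Pooling payoff: 0.75 × 2209 + 0.25 × 1572 = 2049.75.
Difference: 1872.419 − 2049.75 = -177.331, i.e. -177.3 to one decimal place.
The low-risk type would prefer the pooling outcome.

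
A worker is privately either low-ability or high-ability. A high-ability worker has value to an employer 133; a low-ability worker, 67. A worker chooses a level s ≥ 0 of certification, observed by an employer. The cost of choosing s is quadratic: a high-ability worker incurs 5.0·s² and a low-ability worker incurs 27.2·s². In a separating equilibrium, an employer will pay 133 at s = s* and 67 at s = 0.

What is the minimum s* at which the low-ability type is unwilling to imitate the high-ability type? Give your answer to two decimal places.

1.56

The low-ability type at s = 0 receives 67; imitating at s* yields 133 − 27.2·s*².
Indifference: 67 = 133 − 27.2·s*², so s*² = (133 − 67) / 27.2 ≈ 2.4265.
s* = √2.4265 ≈ 1.56.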